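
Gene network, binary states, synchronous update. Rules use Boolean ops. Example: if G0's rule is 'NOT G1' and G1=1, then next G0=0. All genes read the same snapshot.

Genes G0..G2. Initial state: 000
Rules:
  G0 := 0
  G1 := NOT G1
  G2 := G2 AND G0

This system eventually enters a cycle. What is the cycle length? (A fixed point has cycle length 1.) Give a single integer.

Step 0: 000
Step 1: G0=0(const) G1=NOT G1=NOT 0=1 G2=G2&G0=0&0=0 -> 010
Step 2: G0=0(const) G1=NOT G1=NOT 1=0 G2=G2&G0=0&0=0 -> 000
State from step 2 equals state from step 0 -> cycle length 2

Answer: 2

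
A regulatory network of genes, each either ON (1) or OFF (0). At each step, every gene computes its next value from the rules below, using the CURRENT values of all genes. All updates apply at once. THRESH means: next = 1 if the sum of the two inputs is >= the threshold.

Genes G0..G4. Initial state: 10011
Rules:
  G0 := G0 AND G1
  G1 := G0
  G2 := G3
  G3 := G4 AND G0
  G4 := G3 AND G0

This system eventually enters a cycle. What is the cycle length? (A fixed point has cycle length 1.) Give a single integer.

Step 0: 10011
Step 1: G0=G0&G1=1&0=0 G1=G0=1 G2=G3=1 G3=G4&G0=1&1=1 G4=G3&G0=1&1=1 -> 01111
Step 2: G0=G0&G1=0&1=0 G1=G0=0 G2=G3=1 G3=G4&G0=1&0=0 G4=G3&G0=1&0=0 -> 00100
Step 3: G0=G0&G1=0&0=0 G1=G0=0 G2=G3=0 G3=G4&G0=0&0=0 G4=G3&G0=0&0=0 -> 00000
Step 4: G0=G0&G1=0&0=0 G1=G0=0 G2=G3=0 G3=G4&G0=0&0=0 G4=G3&G0=0&0=0 -> 00000
State from step 4 equals state from step 3 -> cycle length 1

Answer: 1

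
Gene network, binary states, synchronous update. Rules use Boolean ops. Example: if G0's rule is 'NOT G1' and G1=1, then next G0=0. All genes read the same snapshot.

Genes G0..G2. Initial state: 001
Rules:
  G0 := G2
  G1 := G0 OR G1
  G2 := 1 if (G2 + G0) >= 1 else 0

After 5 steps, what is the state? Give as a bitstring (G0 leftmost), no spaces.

Step 1: G0=G2=1 G1=G0|G1=0|0=0 G2=(1+0>=1)=1 -> 101
Step 2: G0=G2=1 G1=G0|G1=1|0=1 G2=(1+1>=1)=1 -> 111
Step 3: G0=G2=1 G1=G0|G1=1|1=1 G2=(1+1>=1)=1 -> 111
Step 4: G0=G2=1 G1=G0|G1=1|1=1 G2=(1+1>=1)=1 -> 111
Step 5: G0=G2=1 G1=G0|G1=1|1=1 G2=(1+1>=1)=1 -> 111

111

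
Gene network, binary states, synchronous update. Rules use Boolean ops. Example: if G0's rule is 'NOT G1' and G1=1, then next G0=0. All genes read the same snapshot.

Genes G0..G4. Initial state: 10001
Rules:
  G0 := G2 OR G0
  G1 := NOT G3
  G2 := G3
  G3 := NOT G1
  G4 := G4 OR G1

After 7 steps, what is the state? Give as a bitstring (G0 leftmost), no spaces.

Step 1: G0=G2|G0=0|1=1 G1=NOT G3=NOT 0=1 G2=G3=0 G3=NOT G1=NOT 0=1 G4=G4|G1=1|0=1 -> 11011
Step 2: G0=G2|G0=0|1=1 G1=NOT G3=NOT 1=0 G2=G3=1 G3=NOT G1=NOT 1=0 G4=G4|G1=1|1=1 -> 10101
Step 3: G0=G2|G0=1|1=1 G1=NOT G3=NOT 0=1 G2=G3=0 G3=NOT G1=NOT 0=1 G4=G4|G1=1|0=1 -> 11011
Step 4: G0=G2|G0=0|1=1 G1=NOT G3=NOT 1=0 G2=G3=1 G3=NOT G1=NOT 1=0 G4=G4|G1=1|1=1 -> 10101
Step 5: G0=G2|G0=1|1=1 G1=NOT G3=NOT 0=1 G2=G3=0 G3=NOT G1=NOT 0=1 G4=G4|G1=1|0=1 -> 11011
Step 6: G0=G2|G0=0|1=1 G1=NOT G3=NOT 1=0 G2=G3=1 G3=NOT G1=NOT 1=0 G4=G4|G1=1|1=1 -> 10101
Step 7: G0=G2|G0=1|1=1 G1=NOT G3=NOT 0=1 G2=G3=0 G3=NOT G1=NOT 0=1 G4=G4|G1=1|0=1 -> 11011

11011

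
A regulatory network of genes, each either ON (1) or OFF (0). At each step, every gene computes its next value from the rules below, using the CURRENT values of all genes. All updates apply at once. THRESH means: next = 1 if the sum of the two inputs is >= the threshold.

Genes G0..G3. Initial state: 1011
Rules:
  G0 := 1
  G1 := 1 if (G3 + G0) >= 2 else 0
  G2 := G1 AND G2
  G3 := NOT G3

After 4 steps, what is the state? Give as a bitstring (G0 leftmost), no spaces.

Step 1: G0=1(const) G1=(1+1>=2)=1 G2=G1&G2=0&1=0 G3=NOT G3=NOT 1=0 -> 1100
Step 2: G0=1(const) G1=(0+1>=2)=0 G2=G1&G2=1&0=0 G3=NOT G3=NOT 0=1 -> 1001
Step 3: G0=1(const) G1=(1+1>=2)=1 G2=G1&G2=0&0=0 G3=NOT G3=NOT 1=0 -> 1100
Step 4: G0=1(const) G1=(0+1>=2)=0 G2=G1&G2=1&0=0 G3=NOT G3=NOT 0=1 -> 1001

1001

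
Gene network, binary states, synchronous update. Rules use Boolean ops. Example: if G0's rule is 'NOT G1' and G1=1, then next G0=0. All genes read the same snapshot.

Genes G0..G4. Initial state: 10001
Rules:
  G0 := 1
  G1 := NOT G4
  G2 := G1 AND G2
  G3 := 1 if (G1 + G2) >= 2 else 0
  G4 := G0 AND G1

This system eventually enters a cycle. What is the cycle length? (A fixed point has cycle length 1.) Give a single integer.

Step 0: 10001
Step 1: G0=1(const) G1=NOT G4=NOT 1=0 G2=G1&G2=0&0=0 G3=(0+0>=2)=0 G4=G0&G1=1&0=0 -> 10000
Step 2: G0=1(const) G1=NOT G4=NOT 0=1 G2=G1&G2=0&0=0 G3=(0+0>=2)=0 G4=G0&G1=1&0=0 -> 11000
Step 3: G0=1(const) G1=NOT G4=NOT 0=1 G2=G1&G2=1&0=0 G3=(1+0>=2)=0 G4=G0&G1=1&1=1 -> 11001
Step 4: G0=1(const) G1=NOT G4=NOT 1=0 G2=G1&G2=1&0=0 G3=(1+0>=2)=0 G4=G0&G1=1&1=1 -> 10001
State from step 4 equals state from step 0 -> cycle length 4

Answer: 4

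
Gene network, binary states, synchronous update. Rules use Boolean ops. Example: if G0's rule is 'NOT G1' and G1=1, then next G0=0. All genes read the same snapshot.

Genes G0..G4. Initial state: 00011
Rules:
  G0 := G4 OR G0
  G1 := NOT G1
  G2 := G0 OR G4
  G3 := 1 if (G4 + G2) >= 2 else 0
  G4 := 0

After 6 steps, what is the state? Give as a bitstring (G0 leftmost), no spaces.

Step 1: G0=G4|G0=1|0=1 G1=NOT G1=NOT 0=1 G2=G0|G4=0|1=1 G3=(1+0>=2)=0 G4=0(const) -> 11100
Step 2: G0=G4|G0=0|1=1 G1=NOT G1=NOT 1=0 G2=G0|G4=1|0=1 G3=(0+1>=2)=0 G4=0(const) -> 10100
Step 3: G0=G4|G0=0|1=1 G1=NOT G1=NOT 0=1 G2=G0|G4=1|0=1 G3=(0+1>=2)=0 G4=0(const) -> 11100
Step 4: G0=G4|G0=0|1=1 G1=NOT G1=NOT 1=0 G2=G0|G4=1|0=1 G3=(0+1>=2)=0 G4=0(const) -> 10100
Step 5: G0=G4|G0=0|1=1 G1=NOT G1=NOT 0=1 G2=G0|G4=1|0=1 G3=(0+1>=2)=0 G4=0(const) -> 11100
Step 6: G0=G4|G0=0|1=1 G1=NOT G1=NOT 1=0 G2=G0|G4=1|0=1 G3=(0+1>=2)=0 G4=0(const) -> 10100

10100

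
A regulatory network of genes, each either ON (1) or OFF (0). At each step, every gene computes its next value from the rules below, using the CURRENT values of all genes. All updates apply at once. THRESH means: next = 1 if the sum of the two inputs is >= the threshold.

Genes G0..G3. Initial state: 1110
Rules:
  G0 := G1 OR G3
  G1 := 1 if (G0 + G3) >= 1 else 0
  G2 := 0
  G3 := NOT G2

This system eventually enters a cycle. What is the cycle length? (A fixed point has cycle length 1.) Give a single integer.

Step 0: 1110
Step 1: G0=G1|G3=1|0=1 G1=(1+0>=1)=1 G2=0(const) G3=NOT G2=NOT 1=0 -> 1100
Step 2: G0=G1|G3=1|0=1 G1=(1+0>=1)=1 G2=0(const) G3=NOT G2=NOT 0=1 -> 1101
Step 3: G0=G1|G3=1|1=1 G1=(1+1>=1)=1 G2=0(const) G3=NOT G2=NOT 0=1 -> 1101
State from step 3 equals state from step 2 -> cycle length 1

Answer: 1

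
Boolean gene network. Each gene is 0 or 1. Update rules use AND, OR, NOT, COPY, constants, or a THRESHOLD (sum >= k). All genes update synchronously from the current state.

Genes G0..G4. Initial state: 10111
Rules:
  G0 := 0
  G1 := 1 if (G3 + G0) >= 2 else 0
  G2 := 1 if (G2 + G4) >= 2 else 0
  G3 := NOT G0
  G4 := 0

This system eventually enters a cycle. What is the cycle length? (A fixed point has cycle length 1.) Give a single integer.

Step 0: 10111
Step 1: G0=0(const) G1=(1+1>=2)=1 G2=(1+1>=2)=1 G3=NOT G0=NOT 1=0 G4=0(const) -> 01100
Step 2: G0=0(const) G1=(0+0>=2)=0 G2=(1+0>=2)=0 G3=NOT G0=NOT 0=1 G4=0(const) -> 00010
Step 3: G0=0(const) G1=(1+0>=2)=0 G2=(0+0>=2)=0 G3=NOT G0=NOT 0=1 G4=0(const) -> 00010
State from step 3 equals state from step 2 -> cycle length 1

Answer: 1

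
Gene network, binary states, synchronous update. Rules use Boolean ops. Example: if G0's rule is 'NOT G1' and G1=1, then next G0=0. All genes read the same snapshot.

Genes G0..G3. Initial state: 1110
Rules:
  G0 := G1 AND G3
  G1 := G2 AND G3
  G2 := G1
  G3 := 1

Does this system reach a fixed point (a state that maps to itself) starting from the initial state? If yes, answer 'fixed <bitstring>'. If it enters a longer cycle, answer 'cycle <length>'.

Answer: cycle 2

Derivation:
Step 0: 1110
Step 1: G0=G1&G3=1&0=0 G1=G2&G3=1&0=0 G2=G1=1 G3=1(const) -> 0011
Step 2: G0=G1&G3=0&1=0 G1=G2&G3=1&1=1 G2=G1=0 G3=1(const) -> 0101
Step 3: G0=G1&G3=1&1=1 G1=G2&G3=0&1=0 G2=G1=1 G3=1(const) -> 1011
Step 4: G0=G1&G3=0&1=0 G1=G2&G3=1&1=1 G2=G1=0 G3=1(const) -> 0101
Cycle of length 2 starting at step 2 -> no fixed point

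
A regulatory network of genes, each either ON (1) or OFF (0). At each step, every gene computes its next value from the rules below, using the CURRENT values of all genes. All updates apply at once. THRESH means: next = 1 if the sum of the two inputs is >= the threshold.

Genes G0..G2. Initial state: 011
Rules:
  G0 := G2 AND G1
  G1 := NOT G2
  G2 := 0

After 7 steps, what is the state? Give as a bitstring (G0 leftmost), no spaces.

Step 1: G0=G2&G1=1&1=1 G1=NOT G2=NOT 1=0 G2=0(const) -> 100
Step 2: G0=G2&G1=0&0=0 G1=NOT G2=NOT 0=1 G2=0(const) -> 010
Step 3: G0=G2&G1=0&1=0 G1=NOT G2=NOT 0=1 G2=0(const) -> 010
Step 4: G0=G2&G1=0&1=0 G1=NOT G2=NOT 0=1 G2=0(const) -> 010
Step 5: G0=G2&G1=0&1=0 G1=NOT G2=NOT 0=1 G2=0(const) -> 010
Step 6: G0=G2&G1=0&1=0 G1=NOT G2=NOT 0=1 G2=0(const) -> 010
Step 7: G0=G2&G1=0&1=0 G1=NOT G2=NOT 0=1 G2=0(const) -> 010

010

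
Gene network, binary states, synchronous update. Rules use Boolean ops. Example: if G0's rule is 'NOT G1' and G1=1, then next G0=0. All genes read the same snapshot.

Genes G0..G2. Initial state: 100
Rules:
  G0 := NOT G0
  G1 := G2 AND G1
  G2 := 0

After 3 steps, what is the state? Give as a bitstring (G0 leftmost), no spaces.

Step 1: G0=NOT G0=NOT 1=0 G1=G2&G1=0&0=0 G2=0(const) -> 000
Step 2: G0=NOT G0=NOT 0=1 G1=G2&G1=0&0=0 G2=0(const) -> 100
Step 3: G0=NOT G0=NOT 1=0 G1=G2&G1=0&0=0 G2=0(const) -> 000

000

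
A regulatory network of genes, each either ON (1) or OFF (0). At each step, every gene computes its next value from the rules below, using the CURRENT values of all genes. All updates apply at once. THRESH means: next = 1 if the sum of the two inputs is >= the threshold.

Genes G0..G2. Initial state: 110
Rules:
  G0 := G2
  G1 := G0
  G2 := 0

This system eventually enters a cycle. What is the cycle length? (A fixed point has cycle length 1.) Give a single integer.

Step 0: 110
Step 1: G0=G2=0 G1=G0=1 G2=0(const) -> 010
Step 2: G0=G2=0 G1=G0=0 G2=0(const) -> 000
Step 3: G0=G2=0 G1=G0=0 G2=0(const) -> 000
State from step 3 equals state from step 2 -> cycle length 1

Answer: 1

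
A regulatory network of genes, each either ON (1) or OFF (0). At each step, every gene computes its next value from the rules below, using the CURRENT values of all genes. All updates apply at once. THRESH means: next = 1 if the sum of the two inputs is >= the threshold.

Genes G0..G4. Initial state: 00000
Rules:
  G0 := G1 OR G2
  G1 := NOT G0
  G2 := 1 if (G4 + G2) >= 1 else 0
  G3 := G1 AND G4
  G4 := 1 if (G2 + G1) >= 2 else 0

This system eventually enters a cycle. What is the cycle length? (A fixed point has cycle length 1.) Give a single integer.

Answer: 4

Derivation:
Step 0: 00000
Step 1: G0=G1|G2=0|0=0 G1=NOT G0=NOT 0=1 G2=(0+0>=1)=0 G3=G1&G4=0&0=0 G4=(0+0>=2)=0 -> 01000
Step 2: G0=G1|G2=1|0=1 G1=NOT G0=NOT 0=1 G2=(0+0>=1)=0 G3=G1&G4=1&0=0 G4=(0+1>=2)=0 -> 11000
Step 3: G0=G1|G2=1|0=1 G1=NOT G0=NOT 1=0 G2=(0+0>=1)=0 G3=G1&G4=1&0=0 G4=(0+1>=2)=0 -> 10000
Step 4: G0=G1|G2=0|0=0 G1=NOT G0=NOT 1=0 G2=(0+0>=1)=0 G3=G1&G4=0&0=0 G4=(0+0>=2)=0 -> 00000
State from step 4 equals state from step 0 -> cycle length 4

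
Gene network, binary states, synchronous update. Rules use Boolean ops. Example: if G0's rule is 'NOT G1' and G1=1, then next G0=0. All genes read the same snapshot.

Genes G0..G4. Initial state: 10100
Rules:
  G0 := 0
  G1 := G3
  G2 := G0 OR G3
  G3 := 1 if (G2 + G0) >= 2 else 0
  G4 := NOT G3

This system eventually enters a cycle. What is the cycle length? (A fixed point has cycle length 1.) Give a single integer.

Answer: 1

Derivation:
Step 0: 10100
Step 1: G0=0(const) G1=G3=0 G2=G0|G3=1|0=1 G3=(1+1>=2)=1 G4=NOT G3=NOT 0=1 -> 00111
Step 2: G0=0(const) G1=G3=1 G2=G0|G3=0|1=1 G3=(1+0>=2)=0 G4=NOT G3=NOT 1=0 -> 01100
Step 3: G0=0(const) G1=G3=0 G2=G0|G3=0|0=0 G3=(1+0>=2)=0 G4=NOT G3=NOT 0=1 -> 00001
Step 4: G0=0(const) G1=G3=0 G2=G0|G3=0|0=0 G3=(0+0>=2)=0 G4=NOT G3=NOT 0=1 -> 00001
State from step 4 equals state from step 3 -> cycle length 1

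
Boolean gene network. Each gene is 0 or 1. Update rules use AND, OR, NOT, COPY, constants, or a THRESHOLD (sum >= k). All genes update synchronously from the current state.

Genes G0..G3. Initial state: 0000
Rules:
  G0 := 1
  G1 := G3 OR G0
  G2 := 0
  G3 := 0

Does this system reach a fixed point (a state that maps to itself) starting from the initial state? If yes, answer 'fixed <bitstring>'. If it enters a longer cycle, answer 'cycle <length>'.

Step 0: 0000
Step 1: G0=1(const) G1=G3|G0=0|0=0 G2=0(const) G3=0(const) -> 1000
Step 2: G0=1(const) G1=G3|G0=0|1=1 G2=0(const) G3=0(const) -> 1100
Step 3: G0=1(const) G1=G3|G0=0|1=1 G2=0(const) G3=0(const) -> 1100
Fixed point reached at step 2: 1100

Answer: fixed 1100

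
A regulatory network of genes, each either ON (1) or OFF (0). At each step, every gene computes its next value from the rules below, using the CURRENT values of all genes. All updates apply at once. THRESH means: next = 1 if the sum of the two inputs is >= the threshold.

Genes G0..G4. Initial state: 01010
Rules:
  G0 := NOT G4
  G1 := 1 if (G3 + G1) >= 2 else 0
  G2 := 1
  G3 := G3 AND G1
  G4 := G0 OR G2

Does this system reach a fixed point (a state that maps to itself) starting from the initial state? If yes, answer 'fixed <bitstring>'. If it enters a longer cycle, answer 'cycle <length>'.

Step 0: 01010
Step 1: G0=NOT G4=NOT 0=1 G1=(1+1>=2)=1 G2=1(const) G3=G3&G1=1&1=1 G4=G0|G2=0|0=0 -> 11110
Step 2: G0=NOT G4=NOT 0=1 G1=(1+1>=2)=1 G2=1(const) G3=G3&G1=1&1=1 G4=G0|G2=1|1=1 -> 11111
Step 3: G0=NOT G4=NOT 1=0 G1=(1+1>=2)=1 G2=1(const) G3=G3&G1=1&1=1 G4=G0|G2=1|1=1 -> 01111
Step 4: G0=NOT G4=NOT 1=0 G1=(1+1>=2)=1 G2=1(const) G3=G3&G1=1&1=1 G4=G0|G2=0|1=1 -> 01111
Fixed point reached at step 3: 01111

Answer: fixed 01111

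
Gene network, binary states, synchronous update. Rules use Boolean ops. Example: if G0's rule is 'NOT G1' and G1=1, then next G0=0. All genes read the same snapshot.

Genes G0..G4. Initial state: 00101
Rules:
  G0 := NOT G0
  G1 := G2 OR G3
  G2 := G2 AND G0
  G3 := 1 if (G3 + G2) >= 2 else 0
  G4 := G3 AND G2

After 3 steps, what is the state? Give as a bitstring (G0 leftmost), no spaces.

Step 1: G0=NOT G0=NOT 0=1 G1=G2|G3=1|0=1 G2=G2&G0=1&0=0 G3=(0+1>=2)=0 G4=G3&G2=0&1=0 -> 11000
Step 2: G0=NOT G0=NOT 1=0 G1=G2|G3=0|0=0 G2=G2&G0=0&1=0 G3=(0+0>=2)=0 G4=G3&G2=0&0=0 -> 00000
Step 3: G0=NOT G0=NOT 0=1 G1=G2|G3=0|0=0 G2=G2&G0=0&0=0 G3=(0+0>=2)=0 G4=G3&G2=0&0=0 -> 10000

10000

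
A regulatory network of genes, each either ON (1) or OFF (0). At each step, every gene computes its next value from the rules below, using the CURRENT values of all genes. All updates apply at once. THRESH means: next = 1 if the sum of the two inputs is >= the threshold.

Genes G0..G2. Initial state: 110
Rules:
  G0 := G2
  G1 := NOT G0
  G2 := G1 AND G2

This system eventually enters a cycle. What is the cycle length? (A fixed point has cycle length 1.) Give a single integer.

Answer: 1

Derivation:
Step 0: 110
Step 1: G0=G2=0 G1=NOT G0=NOT 1=0 G2=G1&G2=1&0=0 -> 000
Step 2: G0=G2=0 G1=NOT G0=NOT 0=1 G2=G1&G2=0&0=0 -> 010
Step 3: G0=G2=0 G1=NOT G0=NOT 0=1 G2=G1&G2=1&0=0 -> 010
State from step 3 equals state from step 2 -> cycle length 1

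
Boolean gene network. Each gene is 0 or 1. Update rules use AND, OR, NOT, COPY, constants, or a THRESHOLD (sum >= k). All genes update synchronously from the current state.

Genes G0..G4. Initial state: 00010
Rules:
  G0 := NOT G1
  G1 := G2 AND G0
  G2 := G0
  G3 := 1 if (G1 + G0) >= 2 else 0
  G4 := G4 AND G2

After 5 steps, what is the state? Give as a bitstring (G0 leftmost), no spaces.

Step 1: G0=NOT G1=NOT 0=1 G1=G2&G0=0&0=0 G2=G0=0 G3=(0+0>=2)=0 G4=G4&G2=0&0=0 -> 10000
Step 2: G0=NOT G1=NOT 0=1 G1=G2&G0=0&1=0 G2=G0=1 G3=(0+1>=2)=0 G4=G4&G2=0&0=0 -> 10100
Step 3: G0=NOT G1=NOT 0=1 G1=G2&G0=1&1=1 G2=G0=1 G3=(0+1>=2)=0 G4=G4&G2=0&1=0 -> 11100
Step 4: G0=NOT G1=NOT 1=0 G1=G2&G0=1&1=1 G2=G0=1 G3=(1+1>=2)=1 G4=G4&G2=0&1=0 -> 01110
Step 5: G0=NOT G1=NOT 1=0 G1=G2&G0=1&0=0 G2=G0=0 G3=(1+0>=2)=0 G4=G4&G2=0&1=0 -> 00000

00000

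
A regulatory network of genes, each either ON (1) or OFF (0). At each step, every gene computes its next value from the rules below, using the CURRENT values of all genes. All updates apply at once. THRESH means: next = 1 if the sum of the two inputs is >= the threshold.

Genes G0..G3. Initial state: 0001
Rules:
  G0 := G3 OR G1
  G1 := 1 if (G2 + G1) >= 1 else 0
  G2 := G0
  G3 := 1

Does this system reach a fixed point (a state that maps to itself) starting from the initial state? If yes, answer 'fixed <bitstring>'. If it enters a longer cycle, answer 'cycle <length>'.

Step 0: 0001
Step 1: G0=G3|G1=1|0=1 G1=(0+0>=1)=0 G2=G0=0 G3=1(const) -> 1001
Step 2: G0=G3|G1=1|0=1 G1=(0+0>=1)=0 G2=G0=1 G3=1(const) -> 1011
Step 3: G0=G3|G1=1|0=1 G1=(1+0>=1)=1 G2=G0=1 G3=1(const) -> 1111
Step 4: G0=G3|G1=1|1=1 G1=(1+1>=1)=1 G2=G0=1 G3=1(const) -> 1111
Fixed point reached at step 3: 1111

Answer: fixed 1111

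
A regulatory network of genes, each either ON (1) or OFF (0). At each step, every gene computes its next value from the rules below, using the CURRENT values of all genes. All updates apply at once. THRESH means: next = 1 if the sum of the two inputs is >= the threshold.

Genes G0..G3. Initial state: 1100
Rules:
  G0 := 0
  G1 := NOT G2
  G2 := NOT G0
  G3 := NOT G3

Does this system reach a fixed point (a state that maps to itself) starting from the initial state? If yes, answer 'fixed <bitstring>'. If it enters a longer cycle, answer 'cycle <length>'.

Answer: cycle 2

Derivation:
Step 0: 1100
Step 1: G0=0(const) G1=NOT G2=NOT 0=1 G2=NOT G0=NOT 1=0 G3=NOT G3=NOT 0=1 -> 0101
Step 2: G0=0(const) G1=NOT G2=NOT 0=1 G2=NOT G0=NOT 0=1 G3=NOT G3=NOT 1=0 -> 0110
Step 3: G0=0(const) G1=NOT G2=NOT 1=0 G2=NOT G0=NOT 0=1 G3=NOT G3=NOT 0=1 -> 0011
Step 4: G0=0(const) G1=NOT G2=NOT 1=0 G2=NOT G0=NOT 0=1 G3=NOT G3=NOT 1=0 -> 0010
Step 5: G0=0(const) G1=NOT G2=NOT 1=0 G2=NOT G0=NOT 0=1 G3=NOT G3=NOT 0=1 -> 0011
Cycle of length 2 starting at step 3 -> no fixed point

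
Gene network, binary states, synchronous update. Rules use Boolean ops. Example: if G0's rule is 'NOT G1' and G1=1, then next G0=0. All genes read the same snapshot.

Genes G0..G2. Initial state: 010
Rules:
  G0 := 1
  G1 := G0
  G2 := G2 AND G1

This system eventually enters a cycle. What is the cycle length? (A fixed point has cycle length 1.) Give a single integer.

Step 0: 010
Step 1: G0=1(const) G1=G0=0 G2=G2&G1=0&1=0 -> 100
Step 2: G0=1(const) G1=G0=1 G2=G2&G1=0&0=0 -> 110
Step 3: G0=1(const) G1=G0=1 G2=G2&G1=0&1=0 -> 110
State from step 3 equals state from step 2 -> cycle length 1

Answer: 1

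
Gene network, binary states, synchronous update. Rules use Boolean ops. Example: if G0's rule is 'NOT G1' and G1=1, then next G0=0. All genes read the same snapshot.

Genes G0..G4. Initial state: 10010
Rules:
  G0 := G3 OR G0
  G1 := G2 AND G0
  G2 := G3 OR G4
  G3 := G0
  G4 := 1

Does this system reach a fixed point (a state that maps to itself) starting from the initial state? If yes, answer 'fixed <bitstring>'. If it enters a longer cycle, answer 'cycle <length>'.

Answer: fixed 11111

Derivation:
Step 0: 10010
Step 1: G0=G3|G0=1|1=1 G1=G2&G0=0&1=0 G2=G3|G4=1|0=1 G3=G0=1 G4=1(const) -> 10111
Step 2: G0=G3|G0=1|1=1 G1=G2&G0=1&1=1 G2=G3|G4=1|1=1 G3=G0=1 G4=1(const) -> 11111
Step 3: G0=G3|G0=1|1=1 G1=G2&G0=1&1=1 G2=G3|G4=1|1=1 G3=G0=1 G4=1(const) -> 11111
Fixed point reached at step 2: 11111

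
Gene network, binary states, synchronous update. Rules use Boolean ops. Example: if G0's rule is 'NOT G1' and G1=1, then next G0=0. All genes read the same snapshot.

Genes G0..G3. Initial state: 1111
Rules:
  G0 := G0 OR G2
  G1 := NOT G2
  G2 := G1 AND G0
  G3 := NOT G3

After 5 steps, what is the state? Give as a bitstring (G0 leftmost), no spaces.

Step 1: G0=G0|G2=1|1=1 G1=NOT G2=NOT 1=0 G2=G1&G0=1&1=1 G3=NOT G3=NOT 1=0 -> 1010
Step 2: G0=G0|G2=1|1=1 G1=NOT G2=NOT 1=0 G2=G1&G0=0&1=0 G3=NOT G3=NOT 0=1 -> 1001
Step 3: G0=G0|G2=1|0=1 G1=NOT G2=NOT 0=1 G2=G1&G0=0&1=0 G3=NOT G3=NOT 1=0 -> 1100
Step 4: G0=G0|G2=1|0=1 G1=NOT G2=NOT 0=1 G2=G1&G0=1&1=1 G3=NOT G3=NOT 0=1 -> 1111
Step 5: G0=G0|G2=1|1=1 G1=NOT G2=NOT 1=0 G2=G1&G0=1&1=1 G3=NOT G3=NOT 1=0 -> 1010

1010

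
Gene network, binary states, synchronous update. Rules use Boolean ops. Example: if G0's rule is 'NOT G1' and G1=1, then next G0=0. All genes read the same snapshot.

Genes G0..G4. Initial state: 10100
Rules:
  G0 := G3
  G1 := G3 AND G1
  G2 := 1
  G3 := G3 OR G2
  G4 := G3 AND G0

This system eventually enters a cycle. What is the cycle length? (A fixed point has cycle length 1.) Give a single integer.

Answer: 1

Derivation:
Step 0: 10100
Step 1: G0=G3=0 G1=G3&G1=0&0=0 G2=1(const) G3=G3|G2=0|1=1 G4=G3&G0=0&1=0 -> 00110
Step 2: G0=G3=1 G1=G3&G1=1&0=0 G2=1(const) G3=G3|G2=1|1=1 G4=G3&G0=1&0=0 -> 10110
Step 3: G0=G3=1 G1=G3&G1=1&0=0 G2=1(const) G3=G3|G2=1|1=1 G4=G3&G0=1&1=1 -> 10111
Step 4: G0=G3=1 G1=G3&G1=1&0=0 G2=1(const) G3=G3|G2=1|1=1 G4=G3&G0=1&1=1 -> 10111
State from step 4 equals state from step 3 -> cycle length 1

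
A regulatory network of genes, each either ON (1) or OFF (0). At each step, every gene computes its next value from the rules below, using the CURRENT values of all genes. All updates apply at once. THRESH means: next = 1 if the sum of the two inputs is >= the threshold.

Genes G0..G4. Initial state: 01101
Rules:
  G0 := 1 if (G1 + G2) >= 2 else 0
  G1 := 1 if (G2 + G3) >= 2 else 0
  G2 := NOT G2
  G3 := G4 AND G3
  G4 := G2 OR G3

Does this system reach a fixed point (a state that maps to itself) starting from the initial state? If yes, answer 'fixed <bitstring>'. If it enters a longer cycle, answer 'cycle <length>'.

Answer: cycle 2

Derivation:
Step 0: 01101
Step 1: G0=(1+1>=2)=1 G1=(1+0>=2)=0 G2=NOT G2=NOT 1=0 G3=G4&G3=1&0=0 G4=G2|G3=1|0=1 -> 10001
Step 2: G0=(0+0>=2)=0 G1=(0+0>=2)=0 G2=NOT G2=NOT 0=1 G3=G4&G3=1&0=0 G4=G2|G3=0|0=0 -> 00100
Step 3: G0=(0+1>=2)=0 G1=(1+0>=2)=0 G2=NOT G2=NOT 1=0 G3=G4&G3=0&0=0 G4=G2|G3=1|0=1 -> 00001
Step 4: G0=(0+0>=2)=0 G1=(0+0>=2)=0 G2=NOT G2=NOT 0=1 G3=G4&G3=1&0=0 G4=G2|G3=0|0=0 -> 00100
Cycle of length 2 starting at step 2 -> no fixed point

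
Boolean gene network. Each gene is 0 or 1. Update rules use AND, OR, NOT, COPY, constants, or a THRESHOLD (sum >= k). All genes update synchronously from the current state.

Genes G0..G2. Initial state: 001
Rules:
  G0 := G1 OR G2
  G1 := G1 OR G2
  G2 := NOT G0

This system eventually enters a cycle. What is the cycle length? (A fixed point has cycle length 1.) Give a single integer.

Answer: 1

Derivation:
Step 0: 001
Step 1: G0=G1|G2=0|1=1 G1=G1|G2=0|1=1 G2=NOT G0=NOT 0=1 -> 111
Step 2: G0=G1|G2=1|1=1 G1=G1|G2=1|1=1 G2=NOT G0=NOT 1=0 -> 110
Step 3: G0=G1|G2=1|0=1 G1=G1|G2=1|0=1 G2=NOT G0=NOT 1=0 -> 110
State from step 3 equals state from step 2 -> cycle length 1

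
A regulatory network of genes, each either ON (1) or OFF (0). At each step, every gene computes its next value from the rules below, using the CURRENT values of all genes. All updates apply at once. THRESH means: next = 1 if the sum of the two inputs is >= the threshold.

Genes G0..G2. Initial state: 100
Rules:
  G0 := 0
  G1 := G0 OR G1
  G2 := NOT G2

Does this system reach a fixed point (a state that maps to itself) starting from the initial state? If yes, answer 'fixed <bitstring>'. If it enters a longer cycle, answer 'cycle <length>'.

Answer: cycle 2

Derivation:
Step 0: 100
Step 1: G0=0(const) G1=G0|G1=1|0=1 G2=NOT G2=NOT 0=1 -> 011
Step 2: G0=0(const) G1=G0|G1=0|1=1 G2=NOT G2=NOT 1=0 -> 010
Step 3: G0=0(const) G1=G0|G1=0|1=1 G2=NOT G2=NOT 0=1 -> 011
Cycle of length 2 starting at step 1 -> no fixed point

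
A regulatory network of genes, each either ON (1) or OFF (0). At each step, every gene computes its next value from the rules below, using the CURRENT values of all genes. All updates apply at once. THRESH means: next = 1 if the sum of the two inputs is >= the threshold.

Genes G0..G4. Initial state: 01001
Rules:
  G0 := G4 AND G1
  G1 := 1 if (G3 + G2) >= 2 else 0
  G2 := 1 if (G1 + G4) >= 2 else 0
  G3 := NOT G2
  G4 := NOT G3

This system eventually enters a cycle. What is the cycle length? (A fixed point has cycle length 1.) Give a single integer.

Answer: 1

Derivation:
Step 0: 01001
Step 1: G0=G4&G1=1&1=1 G1=(0+0>=2)=0 G2=(1+1>=2)=1 G3=NOT G2=NOT 0=1 G4=NOT G3=NOT 0=1 -> 10111
Step 2: G0=G4&G1=1&0=0 G1=(1+1>=2)=1 G2=(0+1>=2)=0 G3=NOT G2=NOT 1=0 G4=NOT G3=NOT 1=0 -> 01000
Step 3: G0=G4&G1=0&1=0 G1=(0+0>=2)=0 G2=(1+0>=2)=0 G3=NOT G2=NOT 0=1 G4=NOT G3=NOT 0=1 -> 00011
Step 4: G0=G4&G1=1&0=0 G1=(1+0>=2)=0 G2=(0+1>=2)=0 G3=NOT G2=NOT 0=1 G4=NOT G3=NOT 1=0 -> 00010
Step 5: G0=G4&G1=0&0=0 G1=(1+0>=2)=0 G2=(0+0>=2)=0 G3=NOT G2=NOT 0=1 G4=NOT G3=NOT 1=0 -> 00010
State from step 5 equals state from step 4 -> cycle length 1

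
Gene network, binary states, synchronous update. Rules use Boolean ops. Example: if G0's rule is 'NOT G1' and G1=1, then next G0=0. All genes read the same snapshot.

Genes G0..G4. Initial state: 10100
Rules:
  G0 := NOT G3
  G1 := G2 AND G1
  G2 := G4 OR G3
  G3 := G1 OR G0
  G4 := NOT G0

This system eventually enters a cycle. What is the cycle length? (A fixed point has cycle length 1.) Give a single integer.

Answer: 4

Derivation:
Step 0: 10100
Step 1: G0=NOT G3=NOT 0=1 G1=G2&G1=1&0=0 G2=G4|G3=0|0=0 G3=G1|G0=0|1=1 G4=NOT G0=NOT 1=0 -> 10010
Step 2: G0=NOT G3=NOT 1=0 G1=G2&G1=0&0=0 G2=G4|G3=0|1=1 G3=G1|G0=0|1=1 G4=NOT G0=NOT 1=0 -> 00110
Step 3: G0=NOT G3=NOT 1=0 G1=G2&G1=1&0=0 G2=G4|G3=0|1=1 G3=G1|G0=0|0=0 G4=NOT G0=NOT 0=1 -> 00101
Step 4: G0=NOT G3=NOT 0=1 G1=G2&G1=1&0=0 G2=G4|G3=1|0=1 G3=G1|G0=0|0=0 G4=NOT G0=NOT 0=1 -> 10101
Step 5: G0=NOT G3=NOT 0=1 G1=G2&G1=1&0=0 G2=G4|G3=1|0=1 G3=G1|G0=0|1=1 G4=NOT G0=NOT 1=0 -> 10110
Step 6: G0=NOT G3=NOT 1=0 G1=G2&G1=1&0=0 G2=G4|G3=0|1=1 G3=G1|G0=0|1=1 G4=NOT G0=NOT 1=0 -> 00110
State from step 6 equals state from step 2 -> cycle length 4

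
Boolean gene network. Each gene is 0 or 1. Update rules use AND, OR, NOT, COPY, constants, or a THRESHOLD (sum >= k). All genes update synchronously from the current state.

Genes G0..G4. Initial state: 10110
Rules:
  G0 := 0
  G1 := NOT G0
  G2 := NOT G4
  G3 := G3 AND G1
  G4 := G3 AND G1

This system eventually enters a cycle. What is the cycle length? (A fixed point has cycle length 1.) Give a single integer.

Step 0: 10110
Step 1: G0=0(const) G1=NOT G0=NOT 1=0 G2=NOT G4=NOT 0=1 G3=G3&G1=1&0=0 G4=G3&G1=1&0=0 -> 00100
Step 2: G0=0(const) G1=NOT G0=NOT 0=1 G2=NOT G4=NOT 0=1 G3=G3&G1=0&0=0 G4=G3&G1=0&0=0 -> 01100
Step 3: G0=0(const) G1=NOT G0=NOT 0=1 G2=NOT G4=NOT 0=1 G3=G3&G1=0&1=0 G4=G3&G1=0&1=0 -> 01100
State from step 3 equals state from step 2 -> cycle length 1

Answer: 1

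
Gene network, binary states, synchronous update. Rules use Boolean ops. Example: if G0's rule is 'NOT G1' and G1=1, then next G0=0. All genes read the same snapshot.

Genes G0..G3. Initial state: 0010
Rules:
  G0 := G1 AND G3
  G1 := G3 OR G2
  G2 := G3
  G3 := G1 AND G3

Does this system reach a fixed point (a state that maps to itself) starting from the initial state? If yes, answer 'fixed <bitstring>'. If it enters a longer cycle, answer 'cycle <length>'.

Answer: fixed 0000

Derivation:
Step 0: 0010
Step 1: G0=G1&G3=0&0=0 G1=G3|G2=0|1=1 G2=G3=0 G3=G1&G3=0&0=0 -> 0100
Step 2: G0=G1&G3=1&0=0 G1=G3|G2=0|0=0 G2=G3=0 G3=G1&G3=1&0=0 -> 0000
Step 3: G0=G1&G3=0&0=0 G1=G3|G2=0|0=0 G2=G3=0 G3=G1&G3=0&0=0 -> 0000
Fixed point reached at step 2: 0000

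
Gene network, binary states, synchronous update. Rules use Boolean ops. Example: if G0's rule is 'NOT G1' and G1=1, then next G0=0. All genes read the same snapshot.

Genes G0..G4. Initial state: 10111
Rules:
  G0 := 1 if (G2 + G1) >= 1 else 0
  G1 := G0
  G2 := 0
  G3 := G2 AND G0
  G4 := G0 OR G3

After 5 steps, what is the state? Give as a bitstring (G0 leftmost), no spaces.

Step 1: G0=(1+0>=1)=1 G1=G0=1 G2=0(const) G3=G2&G0=1&1=1 G4=G0|G3=1|1=1 -> 11011
Step 2: G0=(0+1>=1)=1 G1=G0=1 G2=0(const) G3=G2&G0=0&1=0 G4=G0|G3=1|1=1 -> 11001
Step 3: G0=(0+1>=1)=1 G1=G0=1 G2=0(const) G3=G2&G0=0&1=0 G4=G0|G3=1|0=1 -> 11001
Step 4: G0=(0+1>=1)=1 G1=G0=1 G2=0(const) G3=G2&G0=0&1=0 G4=G0|G3=1|0=1 -> 11001
Step 5: G0=(0+1>=1)=1 G1=G0=1 G2=0(const) G3=G2&G0=0&1=0 G4=G0|G3=1|0=1 -> 11001

11001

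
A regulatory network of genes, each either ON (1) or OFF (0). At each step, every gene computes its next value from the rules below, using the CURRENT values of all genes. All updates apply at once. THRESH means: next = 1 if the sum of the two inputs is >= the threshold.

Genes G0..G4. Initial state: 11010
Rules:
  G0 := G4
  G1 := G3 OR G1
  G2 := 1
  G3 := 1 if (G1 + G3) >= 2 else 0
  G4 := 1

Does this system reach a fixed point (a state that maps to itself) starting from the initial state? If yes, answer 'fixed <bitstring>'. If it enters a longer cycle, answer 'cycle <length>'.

Step 0: 11010
Step 1: G0=G4=0 G1=G3|G1=1|1=1 G2=1(const) G3=(1+1>=2)=1 G4=1(const) -> 01111
Step 2: G0=G4=1 G1=G3|G1=1|1=1 G2=1(const) G3=(1+1>=2)=1 G4=1(const) -> 11111
Step 3: G0=G4=1 G1=G3|G1=1|1=1 G2=1(const) G3=(1+1>=2)=1 G4=1(const) -> 11111
Fixed point reached at step 2: 11111

Answer: fixed 11111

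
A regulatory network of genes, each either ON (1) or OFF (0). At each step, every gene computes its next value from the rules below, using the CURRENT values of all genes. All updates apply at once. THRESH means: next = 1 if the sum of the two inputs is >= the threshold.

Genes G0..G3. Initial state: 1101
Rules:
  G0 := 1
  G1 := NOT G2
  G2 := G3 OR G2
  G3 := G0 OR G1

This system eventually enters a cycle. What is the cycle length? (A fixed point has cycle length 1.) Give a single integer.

Step 0: 1101
Step 1: G0=1(const) G1=NOT G2=NOT 0=1 G2=G3|G2=1|0=1 G3=G0|G1=1|1=1 -> 1111
Step 2: G0=1(const) G1=NOT G2=NOT 1=0 G2=G3|G2=1|1=1 G3=G0|G1=1|1=1 -> 1011
Step 3: G0=1(const) G1=NOT G2=NOT 1=0 G2=G3|G2=1|1=1 G3=G0|G1=1|0=1 -> 1011
State from step 3 equals state from step 2 -> cycle length 1

Answer: 1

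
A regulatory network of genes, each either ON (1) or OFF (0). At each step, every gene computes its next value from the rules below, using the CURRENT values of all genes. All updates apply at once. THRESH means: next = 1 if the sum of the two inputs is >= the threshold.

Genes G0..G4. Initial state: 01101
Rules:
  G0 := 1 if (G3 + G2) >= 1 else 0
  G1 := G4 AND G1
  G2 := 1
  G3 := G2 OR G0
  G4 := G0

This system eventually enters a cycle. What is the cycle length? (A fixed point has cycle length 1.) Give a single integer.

Step 0: 01101
Step 1: G0=(0+1>=1)=1 G1=G4&G1=1&1=1 G2=1(const) G3=G2|G0=1|0=1 G4=G0=0 -> 11110
Step 2: G0=(1+1>=1)=1 G1=G4&G1=0&1=0 G2=1(const) G3=G2|G0=1|1=1 G4=G0=1 -> 10111
Step 3: G0=(1+1>=1)=1 G1=G4&G1=1&0=0 G2=1(const) G3=G2|G0=1|1=1 G4=G0=1 -> 10111
State from step 3 equals state from step 2 -> cycle length 1

Answer: 1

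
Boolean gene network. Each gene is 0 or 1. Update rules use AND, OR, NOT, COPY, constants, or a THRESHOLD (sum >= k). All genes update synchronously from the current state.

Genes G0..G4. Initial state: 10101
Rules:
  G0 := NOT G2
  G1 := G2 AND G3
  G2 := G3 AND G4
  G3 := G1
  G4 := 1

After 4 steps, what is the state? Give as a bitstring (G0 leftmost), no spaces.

Step 1: G0=NOT G2=NOT 1=0 G1=G2&G3=1&0=0 G2=G3&G4=0&1=0 G3=G1=0 G4=1(const) -> 00001
Step 2: G0=NOT G2=NOT 0=1 G1=G2&G3=0&0=0 G2=G3&G4=0&1=0 G3=G1=0 G4=1(const) -> 10001
Step 3: G0=NOT G2=NOT 0=1 G1=G2&G3=0&0=0 G2=G3&G4=0&1=0 G3=G1=0 G4=1(const) -> 10001
Step 4: G0=NOT G2=NOT 0=1 G1=G2&G3=0&0=0 G2=G3&G4=0&1=0 G3=G1=0 G4=1(const) -> 10001

10001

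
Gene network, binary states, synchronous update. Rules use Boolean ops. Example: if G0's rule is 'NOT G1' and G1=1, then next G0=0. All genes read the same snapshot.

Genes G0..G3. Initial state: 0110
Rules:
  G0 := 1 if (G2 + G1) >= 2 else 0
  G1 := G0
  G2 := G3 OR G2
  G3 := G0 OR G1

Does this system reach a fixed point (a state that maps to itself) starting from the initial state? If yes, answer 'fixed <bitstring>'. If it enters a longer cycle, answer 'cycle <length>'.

Answer: cycle 2

Derivation:
Step 0: 0110
Step 1: G0=(1+1>=2)=1 G1=G0=0 G2=G3|G2=0|1=1 G3=G0|G1=0|1=1 -> 1011
Step 2: G0=(1+0>=2)=0 G1=G0=1 G2=G3|G2=1|1=1 G3=G0|G1=1|0=1 -> 0111
Step 3: G0=(1+1>=2)=1 G1=G0=0 G2=G3|G2=1|1=1 G3=G0|G1=0|1=1 -> 1011
Cycle of length 2 starting at step 1 -> no fixed point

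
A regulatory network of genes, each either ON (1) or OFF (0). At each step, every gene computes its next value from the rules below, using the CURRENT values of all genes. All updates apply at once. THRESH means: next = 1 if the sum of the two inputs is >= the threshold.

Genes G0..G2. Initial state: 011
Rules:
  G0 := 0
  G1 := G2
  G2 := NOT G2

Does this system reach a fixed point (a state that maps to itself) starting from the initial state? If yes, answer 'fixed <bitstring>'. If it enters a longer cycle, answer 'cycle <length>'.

Answer: cycle 2

Derivation:
Step 0: 011
Step 1: G0=0(const) G1=G2=1 G2=NOT G2=NOT 1=0 -> 010
Step 2: G0=0(const) G1=G2=0 G2=NOT G2=NOT 0=1 -> 001
Step 3: G0=0(const) G1=G2=1 G2=NOT G2=NOT 1=0 -> 010
Cycle of length 2 starting at step 1 -> no fixed point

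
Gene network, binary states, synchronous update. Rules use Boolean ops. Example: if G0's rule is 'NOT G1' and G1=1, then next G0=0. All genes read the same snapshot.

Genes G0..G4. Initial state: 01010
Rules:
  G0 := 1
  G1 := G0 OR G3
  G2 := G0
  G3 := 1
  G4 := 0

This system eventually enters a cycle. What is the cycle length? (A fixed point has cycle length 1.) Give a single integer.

Step 0: 01010
Step 1: G0=1(const) G1=G0|G3=0|1=1 G2=G0=0 G3=1(const) G4=0(const) -> 11010
Step 2: G0=1(const) G1=G0|G3=1|1=1 G2=G0=1 G3=1(const) G4=0(const) -> 11110
Step 3: G0=1(const) G1=G0|G3=1|1=1 G2=G0=1 G3=1(const) G4=0(const) -> 11110
State from step 3 equals state from step 2 -> cycle length 1

Answer: 1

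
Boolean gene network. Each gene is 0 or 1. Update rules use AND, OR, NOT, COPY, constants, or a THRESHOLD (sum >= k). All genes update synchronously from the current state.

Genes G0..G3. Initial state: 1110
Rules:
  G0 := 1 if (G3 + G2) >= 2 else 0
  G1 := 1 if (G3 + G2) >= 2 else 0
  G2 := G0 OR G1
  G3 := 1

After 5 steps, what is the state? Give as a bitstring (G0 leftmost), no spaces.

Step 1: G0=(0+1>=2)=0 G1=(0+1>=2)=0 G2=G0|G1=1|1=1 G3=1(const) -> 0011
Step 2: G0=(1+1>=2)=1 G1=(1+1>=2)=1 G2=G0|G1=0|0=0 G3=1(const) -> 1101
Step 3: G0=(1+0>=2)=0 G1=(1+0>=2)=0 G2=G0|G1=1|1=1 G3=1(const) -> 0011
Step 4: G0=(1+1>=2)=1 G1=(1+1>=2)=1 G2=G0|G1=0|0=0 G3=1(const) -> 1101
Step 5: G0=(1+0>=2)=0 G1=(1+0>=2)=0 G2=G0|G1=1|1=1 G3=1(const) -> 0011

0011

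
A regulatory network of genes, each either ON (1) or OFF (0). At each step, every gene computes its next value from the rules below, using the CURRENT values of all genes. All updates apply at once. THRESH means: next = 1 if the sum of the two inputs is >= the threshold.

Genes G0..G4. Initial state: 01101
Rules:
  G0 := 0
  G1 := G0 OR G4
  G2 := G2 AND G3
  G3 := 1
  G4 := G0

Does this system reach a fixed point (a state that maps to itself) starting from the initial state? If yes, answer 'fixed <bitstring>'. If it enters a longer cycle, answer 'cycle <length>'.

Answer: fixed 00010

Derivation:
Step 0: 01101
Step 1: G0=0(const) G1=G0|G4=0|1=1 G2=G2&G3=1&0=0 G3=1(const) G4=G0=0 -> 01010
Step 2: G0=0(const) G1=G0|G4=0|0=0 G2=G2&G3=0&1=0 G3=1(const) G4=G0=0 -> 00010
Step 3: G0=0(const) G1=G0|G4=0|0=0 G2=G2&G3=0&1=0 G3=1(const) G4=G0=0 -> 00010
Fixed point reached at step 2: 00010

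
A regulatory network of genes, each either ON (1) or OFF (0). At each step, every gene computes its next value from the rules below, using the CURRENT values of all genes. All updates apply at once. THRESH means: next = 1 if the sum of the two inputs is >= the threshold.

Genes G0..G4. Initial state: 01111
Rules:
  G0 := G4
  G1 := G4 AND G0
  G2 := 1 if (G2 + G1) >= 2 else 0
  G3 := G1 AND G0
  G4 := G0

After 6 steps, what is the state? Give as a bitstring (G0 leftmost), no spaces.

Step 1: G0=G4=1 G1=G4&G0=1&0=0 G2=(1+1>=2)=1 G3=G1&G0=1&0=0 G4=G0=0 -> 10100
Step 2: G0=G4=0 G1=G4&G0=0&1=0 G2=(1+0>=2)=0 G3=G1&G0=0&1=0 G4=G0=1 -> 00001
Step 3: G0=G4=1 G1=G4&G0=1&0=0 G2=(0+0>=2)=0 G3=G1&G0=0&0=0 G4=G0=0 -> 10000
Step 4: G0=G4=0 G1=G4&G0=0&1=0 G2=(0+0>=2)=0 G3=G1&G0=0&1=0 G4=G0=1 -> 00001
Step 5: G0=G4=1 G1=G4&G0=1&0=0 G2=(0+0>=2)=0 G3=G1&G0=0&0=0 G4=G0=0 -> 10000
Step 6: G0=G4=0 G1=G4&G0=0&1=0 G2=(0+0>=2)=0 G3=G1&G0=0&1=0 G4=G0=1 -> 00001

00001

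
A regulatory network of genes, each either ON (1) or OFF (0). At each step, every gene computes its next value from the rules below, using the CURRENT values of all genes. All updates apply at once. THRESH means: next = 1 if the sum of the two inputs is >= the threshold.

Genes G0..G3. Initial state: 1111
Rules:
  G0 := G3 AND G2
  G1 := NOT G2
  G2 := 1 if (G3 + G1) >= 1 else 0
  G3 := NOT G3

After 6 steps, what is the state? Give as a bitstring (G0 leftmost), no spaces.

Step 1: G0=G3&G2=1&1=1 G1=NOT G2=NOT 1=0 G2=(1+1>=1)=1 G3=NOT G3=NOT 1=0 -> 1010
Step 2: G0=G3&G2=0&1=0 G1=NOT G2=NOT 1=0 G2=(0+0>=1)=0 G3=NOT G3=NOT 0=1 -> 0001
Step 3: G0=G3&G2=1&0=0 G1=NOT G2=NOT 0=1 G2=(1+0>=1)=1 G3=NOT G3=NOT 1=0 -> 0110
Step 4: G0=G3&G2=0&1=0 G1=NOT G2=NOT 1=0 G2=(0+1>=1)=1 G3=NOT G3=NOT 0=1 -> 0011
Step 5: G0=G3&G2=1&1=1 G1=NOT G2=NOT 1=0 G2=(1+0>=1)=1 G3=NOT G3=NOT 1=0 -> 1010
Step 6: G0=G3&G2=0&1=0 G1=NOT G2=NOT 1=0 G2=(0+0>=1)=0 G3=NOT G3=NOT 0=1 -> 0001

0001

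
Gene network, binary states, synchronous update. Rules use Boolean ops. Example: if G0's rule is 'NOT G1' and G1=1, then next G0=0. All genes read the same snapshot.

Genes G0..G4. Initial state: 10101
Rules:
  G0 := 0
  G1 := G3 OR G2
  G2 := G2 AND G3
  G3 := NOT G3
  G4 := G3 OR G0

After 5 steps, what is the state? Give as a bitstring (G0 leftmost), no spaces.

Step 1: G0=0(const) G1=G3|G2=0|1=1 G2=G2&G3=1&0=0 G3=NOT G3=NOT 0=1 G4=G3|G0=0|1=1 -> 01011
Step 2: G0=0(const) G1=G3|G2=1|0=1 G2=G2&G3=0&1=0 G3=NOT G3=NOT 1=0 G4=G3|G0=1|0=1 -> 01001
Step 3: G0=0(const) G1=G3|G2=0|0=0 G2=G2&G3=0&0=0 G3=NOT G3=NOT 0=1 G4=G3|G0=0|0=0 -> 00010
Step 4: G0=0(const) G1=G3|G2=1|0=1 G2=G2&G3=0&1=0 G3=NOT G3=NOT 1=0 G4=G3|G0=1|0=1 -> 01001
Step 5: G0=0(const) G1=G3|G2=0|0=0 G2=G2&G3=0&0=0 G3=NOT G3=NOT 0=1 G4=G3|G0=0|0=0 -> 00010

00010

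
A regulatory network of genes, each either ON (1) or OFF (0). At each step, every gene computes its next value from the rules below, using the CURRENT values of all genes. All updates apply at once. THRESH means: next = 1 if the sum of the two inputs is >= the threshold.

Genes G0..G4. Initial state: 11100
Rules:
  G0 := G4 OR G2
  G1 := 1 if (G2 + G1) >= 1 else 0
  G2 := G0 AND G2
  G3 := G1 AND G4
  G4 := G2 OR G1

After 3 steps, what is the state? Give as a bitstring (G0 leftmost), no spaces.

Step 1: G0=G4|G2=0|1=1 G1=(1+1>=1)=1 G2=G0&G2=1&1=1 G3=G1&G4=1&0=0 G4=G2|G1=1|1=1 -> 11101
Step 2: G0=G4|G2=1|1=1 G1=(1+1>=1)=1 G2=G0&G2=1&1=1 G3=G1&G4=1&1=1 G4=G2|G1=1|1=1 -> 11111
Step 3: G0=G4|G2=1|1=1 G1=(1+1>=1)=1 G2=G0&G2=1&1=1 G3=G1&G4=1&1=1 G4=G2|G1=1|1=1 -> 11111

11111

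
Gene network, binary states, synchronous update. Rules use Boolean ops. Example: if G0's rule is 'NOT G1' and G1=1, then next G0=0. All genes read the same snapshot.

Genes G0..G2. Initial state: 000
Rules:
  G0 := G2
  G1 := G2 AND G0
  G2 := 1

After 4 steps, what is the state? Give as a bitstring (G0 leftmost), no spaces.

Step 1: G0=G2=0 G1=G2&G0=0&0=0 G2=1(const) -> 001
Step 2: G0=G2=1 G1=G2&G0=1&0=0 G2=1(const) -> 101
Step 3: G0=G2=1 G1=G2&G0=1&1=1 G2=1(const) -> 111
Step 4: G0=G2=1 G1=G2&G0=1&1=1 G2=1(const) -> 111

111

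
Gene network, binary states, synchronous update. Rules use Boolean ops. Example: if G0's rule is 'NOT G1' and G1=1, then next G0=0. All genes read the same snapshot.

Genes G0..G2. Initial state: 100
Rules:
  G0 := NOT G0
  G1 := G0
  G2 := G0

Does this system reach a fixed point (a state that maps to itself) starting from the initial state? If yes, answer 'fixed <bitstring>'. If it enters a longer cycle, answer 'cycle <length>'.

Step 0: 100
Step 1: G0=NOT G0=NOT 1=0 G1=G0=1 G2=G0=1 -> 011
Step 2: G0=NOT G0=NOT 0=1 G1=G0=0 G2=G0=0 -> 100
Cycle of length 2 starting at step 0 -> no fixed point

Answer: cycle 2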